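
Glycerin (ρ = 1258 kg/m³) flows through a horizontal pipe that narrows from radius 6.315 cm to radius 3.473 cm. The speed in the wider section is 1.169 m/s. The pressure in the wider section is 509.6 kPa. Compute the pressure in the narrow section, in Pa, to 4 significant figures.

P₂ ≈ 501100 Pa

By continuity, v₂ = v₁·A₁/A₂ = 1.169·(125.3/37.89) = 3.865 m/s.
Along the horizontal streamline, P + ½ρv² is constant.
P₂ = P₁ − ½ρ(v₂² − v₁²) = 509600 − ½·1258·(3.865² − 1.169²) = 509600 − 8537 = 501100 Pa.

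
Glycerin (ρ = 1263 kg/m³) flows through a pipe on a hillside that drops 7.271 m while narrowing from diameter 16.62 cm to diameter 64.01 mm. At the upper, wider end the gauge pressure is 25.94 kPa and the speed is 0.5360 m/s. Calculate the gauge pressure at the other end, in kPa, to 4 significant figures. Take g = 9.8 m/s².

P₂ ≈ 107.9 kPa

By continuity, v₂ = v₁·A₁/A₂ = 0.5360·(216.9/32.18) = 3.614 m/s.
Energy conservation along the streamline gives P₂ = P₁ − ½ρ(v₂² − v₁²) − ρg(h₂ − h₁).
P₂ = 25940 + ½·1263·(0.5360² − 3.614²) − 1263·9.8·(−7.271) = 25940 + (-8064) − (-90000) = 107900 Pa.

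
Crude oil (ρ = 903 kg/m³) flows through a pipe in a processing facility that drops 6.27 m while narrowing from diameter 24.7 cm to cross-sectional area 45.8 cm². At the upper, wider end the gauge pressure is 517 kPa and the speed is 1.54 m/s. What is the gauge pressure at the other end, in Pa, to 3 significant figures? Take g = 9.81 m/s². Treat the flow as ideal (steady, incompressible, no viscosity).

456000 Pa

Continuity gives A₁v₁ = A₂v₂, so v₂ = (479 cm²)/(45.8 cm²) × 1.54 m/s = 16.1 m/s.
Bernoulli: P₁ + ½ρv₁² + ρg h₁ = P₂ + ½ρv₂² + ρg h₂, so P₂ = P₁ + ½ρ(v₁² − v₂²) − ρg(h₂ − h₁).
P₂ = 517000 + ½·903·(1.54² − 16.1²) − 903·9.81·(−6.27) = 517000 + (-116000) − (-55500) = 456000 Pa.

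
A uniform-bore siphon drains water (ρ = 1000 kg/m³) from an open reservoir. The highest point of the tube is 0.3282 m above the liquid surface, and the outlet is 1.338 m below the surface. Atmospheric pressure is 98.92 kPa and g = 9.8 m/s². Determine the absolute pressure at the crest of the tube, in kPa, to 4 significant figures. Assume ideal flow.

P_top = 82.59 kPa

From the surface to the outlet (both open to atmosphere, surface at rest): v = √(2g·h_out) = √(2·9.8·1.338) = 5.121 m/s.
Continuity keeps v the same throughout the tube; from surface to crest, P_atm + 0 = P_top + ½ρv² + ρg·h_top.
P_top = 98920 − ½·1000·5.121² − 1000·9.8·0.3282 = 82590 Pa.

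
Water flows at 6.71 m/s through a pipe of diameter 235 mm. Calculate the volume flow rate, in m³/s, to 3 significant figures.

Q ≈ 0.291 m³/s

Q = A·v = 0.0434 m² × 6.71 m/s = 0.291 m³/s.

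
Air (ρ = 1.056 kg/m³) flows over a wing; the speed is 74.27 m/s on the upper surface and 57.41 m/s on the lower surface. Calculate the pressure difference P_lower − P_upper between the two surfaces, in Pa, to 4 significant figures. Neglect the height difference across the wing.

ΔP = 1172 Pa

With negligible Δh, P + ½ρv² is constant, so P_low − P_up = ½ρ(v_up² − v_low²).
ΔP = ½·1.056·(74.27² − 57.41²) = 1172 Pa.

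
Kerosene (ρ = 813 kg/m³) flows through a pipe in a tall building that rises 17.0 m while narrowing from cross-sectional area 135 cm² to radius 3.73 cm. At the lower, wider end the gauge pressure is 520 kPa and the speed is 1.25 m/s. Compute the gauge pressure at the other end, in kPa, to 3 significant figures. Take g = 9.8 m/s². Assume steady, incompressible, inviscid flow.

By continuity, v₂ = v₁·A₁/A₂ = 1.25·(135/43.7) = 3.86 m/s.
Applying Bernoulli between the two ends and solving for P₂: P₂ = P₁ + ½ρ(v₁² − v₂²) − ρgΔh.
P₂ = 520000 + ½·813·(1.25² − 3.86²) − 813·9.8·(+17.0) = 520000 + (-5420) − (135000) = 379000 Pa.

P₂ = 379 kPa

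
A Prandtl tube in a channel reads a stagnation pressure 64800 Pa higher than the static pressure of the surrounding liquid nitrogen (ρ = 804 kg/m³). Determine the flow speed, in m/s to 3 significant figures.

The dynamic pressure equals the rise in static pressure at the stagnation point: ΔP = ½ρv².
v = √(2ΔP/ρ) = √(2·64800/804) = 12.7 m/s.

v ≈ 12.7 m/s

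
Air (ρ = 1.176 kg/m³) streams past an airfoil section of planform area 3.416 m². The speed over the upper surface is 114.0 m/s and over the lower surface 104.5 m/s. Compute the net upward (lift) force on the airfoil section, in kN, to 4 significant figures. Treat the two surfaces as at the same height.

F ≈ 4.169 kN

The faster flow above has the lower pressure; Bernoulli (same height) gives ΔP = ½ρ(v_up² − v_low²).
ΔP = ½·1.176·(114.0² − 104.5²) = 1221 Pa.
Lift = ΔP · A = 1221 × 3.416 = 4169 N.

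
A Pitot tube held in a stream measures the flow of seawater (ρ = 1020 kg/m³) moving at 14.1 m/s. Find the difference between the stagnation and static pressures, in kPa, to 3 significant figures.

The dynamic pressure equals the rise in static pressure at the stagnation point: ΔP = ½ρv².
ΔP = ½·1020·14.1² = 101000 Pa.

ΔP = 101 kPa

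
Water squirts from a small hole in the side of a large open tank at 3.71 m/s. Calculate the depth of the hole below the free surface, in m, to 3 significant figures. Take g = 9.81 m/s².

0.702 m

For a small hole in a large open tank, ½v² = gh, giving h = v²/(2g).
h = 3.71²/(2·9.81) = 13.8/19.62 = 0.702 m.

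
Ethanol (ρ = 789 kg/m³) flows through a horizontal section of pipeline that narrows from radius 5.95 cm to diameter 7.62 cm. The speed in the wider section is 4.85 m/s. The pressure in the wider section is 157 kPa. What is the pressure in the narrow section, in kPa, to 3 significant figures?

P₂ = 111 kPa

Mass conservation (A₁v₁ = A₂v₂) gives v₂ = 4.85 × 111/45.6 = 11.8 m/s.
The pipe is horizontal, so Bernoulli reduces to P₁ + ½ρv₁² = P₂ + ½ρv₂².
P₂ = P₁ − ½ρ(v₂² − v₁²) = 157000 − ½·789·(11.8² − 4.85²) = 157000 − 45900 = 111000 Pa.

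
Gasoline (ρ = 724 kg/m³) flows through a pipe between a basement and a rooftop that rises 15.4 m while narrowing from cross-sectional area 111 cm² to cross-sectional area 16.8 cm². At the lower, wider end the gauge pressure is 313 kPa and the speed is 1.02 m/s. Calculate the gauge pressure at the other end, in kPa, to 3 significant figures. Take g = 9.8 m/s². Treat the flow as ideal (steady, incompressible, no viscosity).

P₂ = 188 kPa

The volume flow rate is constant, so v₂ = (A₁/A₂)v₁ = (111/16.8)·1.02 = 6.74 m/s.
Bernoulli: P₁ + ½ρv₁² + ρg h₁ = P₂ + ½ρv₂² + ρg h₂, so P₂ = P₁ + ½ρ(v₁² − v₂²) − ρg(h₂ − h₁).
P₂ = 313000 + ½·724·(1.02² − 6.74²) − 724·9.8·(+15.4) = 313000 + (-16100) − (109000) = 188000 Pa.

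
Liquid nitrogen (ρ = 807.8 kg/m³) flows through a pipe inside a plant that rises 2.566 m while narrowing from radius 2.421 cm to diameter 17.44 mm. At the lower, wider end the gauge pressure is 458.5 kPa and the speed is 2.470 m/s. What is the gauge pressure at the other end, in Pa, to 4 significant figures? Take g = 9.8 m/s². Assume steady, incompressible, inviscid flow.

Mass conservation (A₁v₁ = A₂v₂) gives v₂ = 2.470 × 18.41/2.389 = 19.04 m/s.
Bernoulli: P₁ + ½ρv₁² + ρg h₁ = P₂ + ½ρv₂² + ρg h₂, so P₂ = P₁ + ½ρ(v₁² − v₂²) − ρg(h₂ − h₁).
P₂ = 458500 + ½·807.8·(2.470² − 19.04²) − 807.8·9.8·(+2.566) = 458500 + (-143900) − (20310) = 294200 Pa.

P₂ = 294200 Pa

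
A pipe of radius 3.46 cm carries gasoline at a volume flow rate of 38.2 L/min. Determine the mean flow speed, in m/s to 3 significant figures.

v = 0.169 m/s

Q = 38.2 L/min = 0.000637 m³/s.
v = Q/A = 0.000637 / 0.00376 = 0.169 m/s.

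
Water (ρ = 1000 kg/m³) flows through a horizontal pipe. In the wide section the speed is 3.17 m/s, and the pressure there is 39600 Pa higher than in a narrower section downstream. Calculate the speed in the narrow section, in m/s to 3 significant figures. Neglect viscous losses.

9.45 m/s

Horizontal Bernoulli: P₁ + ½ρv₁² = P₂ + ½ρv₂², so v₂² = v₁² + 2(P₁ − P₂)/ρ.
v₂ = √(3.17² + 2·39600/1000) = √(10.0 + 79.2) = 9.45 m/s.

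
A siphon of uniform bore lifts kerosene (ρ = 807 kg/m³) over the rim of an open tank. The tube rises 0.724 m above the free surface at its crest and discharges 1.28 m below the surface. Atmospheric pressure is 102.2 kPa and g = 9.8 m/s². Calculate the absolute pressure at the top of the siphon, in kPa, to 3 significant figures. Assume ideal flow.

P_top ≈ 86.4 kPa

Bernoulli surface→outlet gives ½v² = g·h_out, so v = √(2·9.8·1.28) = 5.01 m/s.
Continuity keeps v the same throughout the tube; from surface to crest, P_atm + 0 = P_top + ½ρv² + ρg·h_top.
P_top = 102200 − ½·807·5.01² − 807·9.8·0.724 = 86400 Pa.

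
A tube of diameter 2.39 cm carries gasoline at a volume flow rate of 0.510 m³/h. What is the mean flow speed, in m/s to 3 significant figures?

v = 0.316 m/s

Q = 0.510 m³/h = 0.000142 m³/s.
v = Q/A = 0.000142 / 0.000449 = 0.316 m/s.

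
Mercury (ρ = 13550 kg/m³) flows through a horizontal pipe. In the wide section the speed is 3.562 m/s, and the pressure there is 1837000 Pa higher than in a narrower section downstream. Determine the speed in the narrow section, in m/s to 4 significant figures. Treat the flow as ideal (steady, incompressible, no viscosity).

v₂ ≈ 16.85 m/s

Along the level pipe P + ½ρv² is conserved, hence v₂² = v₁² + 2(P₁ − P₂)/ρ.
v₂ = √(3.562² + 2·1837000/13550) = √(12.69 + 271.1) = 16.85 m/s.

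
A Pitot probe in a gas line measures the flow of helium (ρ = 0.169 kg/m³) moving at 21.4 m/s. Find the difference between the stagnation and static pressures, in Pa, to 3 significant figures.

ΔP = 38.7 Pa

At the stagnation point the flow is brought to rest, so Bernoulli gives P_stag − P_static = ½ρv².
ΔP = ½·0.169·21.4² = 38.7 Pa.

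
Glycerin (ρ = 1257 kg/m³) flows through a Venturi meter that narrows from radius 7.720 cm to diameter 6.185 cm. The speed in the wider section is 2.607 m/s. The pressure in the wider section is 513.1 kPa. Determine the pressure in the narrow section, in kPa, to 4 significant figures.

P₂ ≈ 351.5 kPa

The volume flow rate is constant, so v₂ = (A₁/A₂)v₁ = (187.2/30.04)·2.607 = 16.25 m/s.
With no height change, Bernoulli's equation is P₁ + ½ρv₁² = P₂ + ½ρv₂².
P₂ = P₁ − ½ρ(v₂² − v₁²) = 513100 − ½·1257·(16.25² − 2.607²) = 513100 − 161600 = 351500 Pa.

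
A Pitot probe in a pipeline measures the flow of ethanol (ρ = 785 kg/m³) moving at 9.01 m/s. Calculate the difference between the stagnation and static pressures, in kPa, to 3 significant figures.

31.9 kPa

The dynamic pressure equals the rise in static pressure at the stagnation point: ΔP = ½ρv².
ΔP = ½·785·9.01² = 31900 Pa.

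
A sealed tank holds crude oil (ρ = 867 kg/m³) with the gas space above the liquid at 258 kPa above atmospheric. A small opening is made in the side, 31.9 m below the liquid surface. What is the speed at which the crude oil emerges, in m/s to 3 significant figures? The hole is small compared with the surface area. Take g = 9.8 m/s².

v ≈ 34.9 m/s

Take point 1 at the surface (v₁ ≈ 0) and point 2 at the hole (at atmospheric pressure). Bernoulli: P₁ + ρg h = P_atm + ½ρv₂².
With P₁ − P_atm = 258000 Pa, v₂ = √(2gh + 2ΔP/ρ) = √(2·9.8·31.9 + 2·258000/867) = 34.9 m/s.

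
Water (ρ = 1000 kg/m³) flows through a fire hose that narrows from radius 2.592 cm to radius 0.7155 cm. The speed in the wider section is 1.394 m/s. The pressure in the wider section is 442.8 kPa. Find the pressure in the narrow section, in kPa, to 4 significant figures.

P₂ ≈ 276.4 kPa

Mass conservation (A₁v₁ = A₂v₂) gives v₂ = 1.394 × 21.11/1.608 = 18.29 m/s.
Along the horizontal streamline, P + ½ρv² is constant.
P₂ = P₁ − ½ρ(v₂² − v₁²) = 442800 − ½·1000·(18.29² − 1.394²) = 442800 − 166400 = 276400 Pa.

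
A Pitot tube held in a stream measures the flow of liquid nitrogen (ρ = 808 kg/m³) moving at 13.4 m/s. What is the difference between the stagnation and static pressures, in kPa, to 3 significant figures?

ΔP = 72.5 kPa

Bernoulli between the free stream and the stagnation point: ½ρv² = P_stag − P_static.
ΔP = ½·808·13.4² = 72500 Pa.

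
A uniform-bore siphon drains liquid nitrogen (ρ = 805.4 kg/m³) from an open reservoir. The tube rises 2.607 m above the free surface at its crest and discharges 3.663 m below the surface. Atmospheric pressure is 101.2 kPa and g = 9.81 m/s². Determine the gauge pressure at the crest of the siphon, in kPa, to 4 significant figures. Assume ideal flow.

Bernoulli surface→outlet gives ½v² = g·h_out, so v = √(2·9.81·3.663) = 8.478 m/s.
The bore is uniform, so the speed at the crest is the same v. Bernoulli surface→crest: P_atm = P_top + ½ρv² + ρg·h_top.
P_top = 101200 − ½·805.4·8.478² − 805.4·9.81·2.607 = 51660 Pa. So P_gauge = P_top − P_atm = -49540 Pa.

P_gauge ≈ -49.54 kPa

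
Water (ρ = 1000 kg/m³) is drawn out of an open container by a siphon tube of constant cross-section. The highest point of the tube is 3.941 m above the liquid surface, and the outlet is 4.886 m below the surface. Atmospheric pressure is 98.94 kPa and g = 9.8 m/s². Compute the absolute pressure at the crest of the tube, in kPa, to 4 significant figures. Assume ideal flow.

The outlet speed comes from Torricelli: v = √(2g·4.886) = 9.786 m/s.
With constant cross-section the crest speed equals v; applying Bernoulli from the surface up to the crest, P_top = P_atm − ½ρv² − ρg·h_top.
P_top = 98940 − ½·1000·9.786² − 1000·9.8·3.941 = 12440 Pa.

P_top ≈ 12.44 kPa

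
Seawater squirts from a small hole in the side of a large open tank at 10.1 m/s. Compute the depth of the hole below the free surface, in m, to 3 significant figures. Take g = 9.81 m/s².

For a small hole in a large open tank, ½v² = gh, giving h = v²/(2g).
h = 10.1²/(2·9.81) = 102/19.62 = 5.20 m.

h ≈ 5.20 m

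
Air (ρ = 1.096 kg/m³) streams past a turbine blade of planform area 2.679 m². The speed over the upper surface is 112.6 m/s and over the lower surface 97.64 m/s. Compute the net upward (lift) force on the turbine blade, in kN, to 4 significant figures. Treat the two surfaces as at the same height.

With equal heights on the two surfaces, Bernoulli gives P_lower − P_upper = ½ρ(v_upper² − v_lower²).
ΔP = ½·1.096·(112.6² − 97.64²) = 1724 Pa.
Lift = ΔP · A = 1724 × 2.679 = 4617 N.

4.617 kN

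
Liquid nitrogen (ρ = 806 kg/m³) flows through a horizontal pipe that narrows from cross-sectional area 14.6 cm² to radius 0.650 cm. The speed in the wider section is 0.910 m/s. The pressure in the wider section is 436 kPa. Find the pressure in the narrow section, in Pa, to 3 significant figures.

P₂ ≈ 396000 Pa

The volume flow rate is constant, so v₂ = (A₁/A₂)v₁ = (14.6/1.33)·0.910 = 10.0 m/s.
The pipe is horizontal, so Bernoulli reduces to P₁ + ½ρv₁² = P₂ + ½ρv₂².
P₂ = P₁ − ½ρ(v₂² − v₁²) = 436000 − ½·806·(10.0² − 0.910²) = 436000 − 40000 = 396000 Pa.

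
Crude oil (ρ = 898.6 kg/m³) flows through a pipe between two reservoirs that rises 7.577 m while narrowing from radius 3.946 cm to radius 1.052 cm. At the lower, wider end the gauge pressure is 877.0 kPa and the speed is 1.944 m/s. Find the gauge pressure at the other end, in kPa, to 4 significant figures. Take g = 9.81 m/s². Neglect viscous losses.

By continuity, v₂ = v₁·A₁/A₂ = 1.944·(48.92/3.477) = 27.35 m/s.
Energy conservation along the streamline gives P₂ = P₁ − ½ρ(v₂² − v₁²) − ρg(h₂ − h₁).
P₂ = 877000 + ½·898.6·(1.944² − 27.35²) − 898.6·9.81·(+7.577) = 877000 + (-334400) − (66790) = 475800 Pa.

475.8 kPa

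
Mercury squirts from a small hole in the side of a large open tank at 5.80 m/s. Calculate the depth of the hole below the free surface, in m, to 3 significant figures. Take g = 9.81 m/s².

h = 1.71 m

Inverting v = √(2gh) gives h = v² / 2g.
h = 5.80²/(2·9.81) = 33.6/19.62 = 1.71 m.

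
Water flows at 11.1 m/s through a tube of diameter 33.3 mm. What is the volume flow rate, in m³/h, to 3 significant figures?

Q = A·v = 0.000871 m² × 11.1 m/s = 0.00967 m³/s.
Converting: 0.00967 m³/s × 3600 = 34.8 m³/h.

Q = 34.8 m³/h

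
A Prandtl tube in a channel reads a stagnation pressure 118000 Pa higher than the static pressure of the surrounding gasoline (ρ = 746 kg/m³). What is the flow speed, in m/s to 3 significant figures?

v ≈ 17.8 m/s

At the stagnation point the flow is brought to rest, so Bernoulli gives P_stag − P_static = ½ρv².
v = √(2ΔP/ρ) = √(2·118000/746) = 17.8 m/s.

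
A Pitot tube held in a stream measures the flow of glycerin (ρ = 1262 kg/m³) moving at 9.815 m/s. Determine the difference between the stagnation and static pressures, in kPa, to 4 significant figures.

60.79 kPa

At the stagnation point the flow is brought to rest, so Bernoulli gives P_stag − P_static = ½ρv².
ΔP = ½·1262·9.815² = 60790 Pa.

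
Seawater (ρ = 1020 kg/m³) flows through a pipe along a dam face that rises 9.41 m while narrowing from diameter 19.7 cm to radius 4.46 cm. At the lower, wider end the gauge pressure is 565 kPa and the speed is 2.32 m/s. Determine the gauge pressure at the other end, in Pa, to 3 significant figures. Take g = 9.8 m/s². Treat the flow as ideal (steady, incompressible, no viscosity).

The volume flow rate is constant, so v₂ = (A₁/A₂)v₁ = (305/62.5)·2.32 = 11.3 m/s.
Energy conservation along the streamline gives P₂ = P₁ − ½ρ(v₂² − v₁²) − ρg(h₂ − h₁).
P₂ = 565000 + ½·1020·(2.32² − 11.3²) − 1020·9.8·(+9.41) = 565000 + (-62600) − (94100) = 408000 Pa.

P₂ ≈ 408000 Pa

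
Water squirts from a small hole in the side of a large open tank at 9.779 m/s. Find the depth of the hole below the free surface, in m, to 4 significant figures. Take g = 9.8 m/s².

For a small hole in a large open tank, ½v² = gh, giving h = v²/(2g).
h = 9.779²/(2·9.8) = 95.63/19.60 = 4.879 m.

h ≈ 4.879 m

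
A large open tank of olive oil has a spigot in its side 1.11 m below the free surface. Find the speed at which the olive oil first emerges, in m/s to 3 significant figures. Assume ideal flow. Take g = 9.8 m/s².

4.66 m/s

Bernoulli from surface to hole (P equal, v_surface ≈ 0): v = √(2gh) = √(2×9.8×1.11) = 4.66 m/s.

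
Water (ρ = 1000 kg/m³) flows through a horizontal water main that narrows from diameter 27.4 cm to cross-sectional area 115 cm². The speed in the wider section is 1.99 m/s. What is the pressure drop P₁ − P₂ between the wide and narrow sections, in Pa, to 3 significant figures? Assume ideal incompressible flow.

By continuity, v₂ = v₁·A₁/A₂ = 1.99·(590/115) = 10.2 m/s.
Along the horizontal streamline, P + ½ρv² is constant.
P₁ − P₂ = ½·1000·(10.2² − 1.99²) = ½·1000·100 = 50100 Pa.

ΔP ≈ 50100 Pa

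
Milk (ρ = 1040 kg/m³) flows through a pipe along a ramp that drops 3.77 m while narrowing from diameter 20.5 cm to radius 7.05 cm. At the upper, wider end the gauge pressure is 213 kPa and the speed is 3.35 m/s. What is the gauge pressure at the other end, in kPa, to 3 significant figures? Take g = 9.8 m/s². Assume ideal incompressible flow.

The volume flow rate is constant, so v₂ = (A₁/A₂)v₁ = (330/156)·3.35 = 7.08 m/s.
Bernoulli: P₁ + ½ρv₁² + ρg h₁ = P₂ + ½ρv₂² + ρg h₂, so P₂ = P₁ + ½ρ(v₁² − v₂²) − ρg(h₂ − h₁).
P₂ = 213000 + ½·1040·(3.35² − 7.08²) − 1040·9.8·(−3.77) = 213000 + (-20200) − (-38400) = 231000 Pa.

P₂ ≈ 231 kPa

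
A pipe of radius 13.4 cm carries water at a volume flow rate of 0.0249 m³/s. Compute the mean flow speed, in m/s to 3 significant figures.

Q = 0.0249 m³/s = 0.0249 m³/s.
v = Q/A = 0.0249 / 0.0564 = 0.441 m/s.

0.441 m/s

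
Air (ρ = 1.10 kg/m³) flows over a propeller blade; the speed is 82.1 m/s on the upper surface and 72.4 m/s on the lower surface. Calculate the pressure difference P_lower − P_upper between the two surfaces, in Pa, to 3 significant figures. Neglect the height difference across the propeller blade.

With negligible Δh, P + ½ρv² is constant, so P_low − P_up = ½ρ(v_up² − v_low²).
ΔP = ½·1.10·(82.1² − 72.4²) = 824 Pa.

824 Pa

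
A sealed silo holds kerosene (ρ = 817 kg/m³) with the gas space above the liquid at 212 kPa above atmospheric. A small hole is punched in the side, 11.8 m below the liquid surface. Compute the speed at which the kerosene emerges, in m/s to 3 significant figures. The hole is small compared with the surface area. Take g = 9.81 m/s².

Take point 1 at the surface (v₁ ≈ 0) and point 2 at the hole (at atmospheric pressure). Bernoulli: P₁ + ρg h = P_atm + ½ρv₂².
With P₁ − P_atm = 212000 Pa, v₂ = √(2gh + 2ΔP/ρ) = √(2·9.81·11.8 + 2·212000/817) = 27.4 m/s.

v ≈ 27.4 m/s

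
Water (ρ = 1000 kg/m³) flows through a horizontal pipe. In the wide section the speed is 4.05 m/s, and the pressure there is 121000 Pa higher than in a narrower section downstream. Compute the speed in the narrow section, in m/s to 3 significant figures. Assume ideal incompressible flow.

Horizontal Bernoulli: P₁ + ½ρv₁² = P₂ + ½ρv₂², so v₂² = v₁² + 2(P₁ − P₂)/ρ.
v₂ = √(4.05² + 2·121000/1000) = √(16.4 + 242) = 16.1 m/s.

v₂ = 16.1 m/s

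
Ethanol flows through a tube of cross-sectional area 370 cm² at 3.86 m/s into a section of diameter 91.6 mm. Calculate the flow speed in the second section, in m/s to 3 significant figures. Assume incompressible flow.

Mass conservation (A₁v₁ = A₂v₂) gives v₂ = 3.86 × 370/65.9 = 21.7 m/s.

21.7 m/s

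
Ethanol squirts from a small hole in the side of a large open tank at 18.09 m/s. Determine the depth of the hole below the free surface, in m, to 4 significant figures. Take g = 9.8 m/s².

16.70 m

Torricelli: v = √(2gh), so h = v²/(2g).
h = 18.09²/(2·9.8) = 327.2/19.60 = 16.70 m.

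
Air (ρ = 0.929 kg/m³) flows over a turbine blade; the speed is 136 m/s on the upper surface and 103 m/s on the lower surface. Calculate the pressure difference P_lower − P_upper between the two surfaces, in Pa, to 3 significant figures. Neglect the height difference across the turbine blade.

The pressure is lower where the speed is higher: ΔP = ½ρ(v_up² − v_low²).
ΔP = ½·0.929·(136² − 103²) = 3660 Pa.

3660 Pa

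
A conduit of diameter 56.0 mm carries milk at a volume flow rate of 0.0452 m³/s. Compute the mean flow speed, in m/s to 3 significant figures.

Q = 0.0452 m³/s = 0.0452 m³/s.
v = Q/A = 0.0452 / 0.00246 = 18.4 m/s.

v ≈ 18.4 m/s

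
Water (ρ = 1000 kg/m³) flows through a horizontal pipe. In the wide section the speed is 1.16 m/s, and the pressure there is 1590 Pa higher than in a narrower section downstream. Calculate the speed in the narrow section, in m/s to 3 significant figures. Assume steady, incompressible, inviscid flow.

v₂ = 2.13 m/s

Horizontal Bernoulli: P₁ + ½ρv₁² = P₂ + ½ρv₂², so v₂² = v₁² + 2(P₁ − P₂)/ρ.
v₂ = √(1.16² + 2·1590/1000) = √(1.35 + 3.18) = 2.13 m/s.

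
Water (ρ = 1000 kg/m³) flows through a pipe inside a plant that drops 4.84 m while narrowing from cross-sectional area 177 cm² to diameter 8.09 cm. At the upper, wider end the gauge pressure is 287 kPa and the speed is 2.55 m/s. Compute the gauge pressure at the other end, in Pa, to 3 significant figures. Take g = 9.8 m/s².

Mass conservation (A₁v₁ = A₂v₂) gives v₂ = 2.55 × 177/51.4 = 8.78 m/s.
Bernoulli: P₁ + ½ρv₁² + ρg h₁ = P₂ + ½ρv₂² + ρg h₂, so P₂ = P₁ + ½ρ(v₁² − v₂²) − ρg(h₂ − h₁).
P₂ = 287000 + ½·1000·(2.55² − 8.78²) − 1000·9.8·(−4.84) = 287000 + (-35300) − (-47400) = 299000 Pa.

P₂ ≈ 299000 Pa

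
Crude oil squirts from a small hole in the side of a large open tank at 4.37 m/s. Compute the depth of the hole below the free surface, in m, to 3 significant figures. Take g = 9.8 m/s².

Torricelli: v = √(2gh), so h = v²/(2g).
h = 4.37²/(2·9.8) = 19.1/19.60 = 0.974 m.

0.974 m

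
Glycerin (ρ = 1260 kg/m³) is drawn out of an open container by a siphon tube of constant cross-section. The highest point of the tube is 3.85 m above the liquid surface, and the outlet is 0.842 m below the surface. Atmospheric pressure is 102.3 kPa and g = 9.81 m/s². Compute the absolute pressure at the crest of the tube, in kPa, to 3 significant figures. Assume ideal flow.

Bernoulli surface→outlet gives ½v² = g·h_out, so v = √(2·9.81·0.842) = 4.06 m/s.
The bore is uniform, so the speed at the crest is the same v. Bernoulli surface→crest: P_atm = P_top + ½ρv² + ρg·h_top.
P_top = 102300 − ½·1260·4.06² − 1260·9.81·3.85 = 44300 Pa.

P_top ≈ 44.3 kPa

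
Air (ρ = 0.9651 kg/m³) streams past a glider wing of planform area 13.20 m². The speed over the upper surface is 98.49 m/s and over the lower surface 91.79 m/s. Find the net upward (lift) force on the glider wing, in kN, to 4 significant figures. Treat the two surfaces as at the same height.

With equal heights on the two surfaces, Bernoulli gives P_lower − P_upper = ½ρ(v_upper² − v_lower²).
ΔP = ½·0.9651·(98.49² − 91.79²) = 615.2 Pa.
Lift = ΔP · A = 615.2 × 13.20 = 8121 N.

F ≈ 8.121 kN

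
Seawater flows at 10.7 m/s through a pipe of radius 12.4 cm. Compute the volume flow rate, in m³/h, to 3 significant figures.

Q ≈ 1860 m³/h

Q = A·v = 0.0483 m² × 10.7 m/s = 0.517 m³/s.
Converting: 0.517 m³/s × 3600 = 1860 m³/h.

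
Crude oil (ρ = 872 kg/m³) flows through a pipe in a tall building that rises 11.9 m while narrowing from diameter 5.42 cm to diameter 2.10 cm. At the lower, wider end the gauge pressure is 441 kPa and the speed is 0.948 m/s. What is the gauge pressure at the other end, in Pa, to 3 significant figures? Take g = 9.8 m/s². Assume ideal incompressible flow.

P₂ ≈ 322000 Pa

By continuity, v₂ = v₁·A₁/A₂ = 0.948·(23.1/3.46) = 6.31 m/s.
Bernoulli: P₁ + ½ρv₁² + ρg h₁ = P₂ + ½ρv₂² + ρg h₂, so P₂ = P₁ + ½ρ(v₁² − v₂²) − ρg(h₂ − h₁).
P₂ = 441000 + ½·872·(0.948² − 6.31²) − 872·9.8·(+11.9) = 441000 + (-17000) − (102000) = 322000 Pa.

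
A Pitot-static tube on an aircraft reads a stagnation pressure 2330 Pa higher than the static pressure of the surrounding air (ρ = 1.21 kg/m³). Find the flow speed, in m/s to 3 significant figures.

v ≈ 62.1 m/s

Bernoulli between the free stream and the stagnation point: ½ρv² = P_stag − P_static.
v = √(2ΔP/ρ) = √(2·2330/1.21) = 62.1 m/s.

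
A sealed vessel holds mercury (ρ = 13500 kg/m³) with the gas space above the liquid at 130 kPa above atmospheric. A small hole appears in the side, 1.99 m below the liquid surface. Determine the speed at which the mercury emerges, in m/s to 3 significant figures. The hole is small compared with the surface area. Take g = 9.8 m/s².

Take point 1 at the surface (v₁ ≈ 0) and point 2 at the hole (at atmospheric pressure). Bernoulli: P₁ + ρg h = P_atm + ½ρv₂².
With P₁ − P_atm = 130000 Pa, v₂ = √(2gh + 2ΔP/ρ) = √(2·9.8·1.99 + 2·130000/13500) = 7.63 m/s.

v ≈ 7.63 m/s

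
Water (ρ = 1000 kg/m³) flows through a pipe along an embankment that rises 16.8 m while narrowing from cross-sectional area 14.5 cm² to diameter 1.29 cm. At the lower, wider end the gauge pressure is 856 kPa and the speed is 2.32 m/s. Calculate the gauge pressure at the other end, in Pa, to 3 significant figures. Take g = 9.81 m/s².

P₂ = 363000 Pa

Mass conservation (A₁v₁ = A₂v₂) gives v₂ = 2.32 × 14.5/1.31 = 25.7 m/s.
Energy conservation along the streamline gives P₂ = P₁ − ½ρ(v₂² − v₁²) − ρg(h₂ − h₁).
P₂ = 856000 + ½·1000·(2.32² − 25.7²) − 1000·9.81·(+16.8) = 856000 + (-329000) − (165000) = 363000 Pa.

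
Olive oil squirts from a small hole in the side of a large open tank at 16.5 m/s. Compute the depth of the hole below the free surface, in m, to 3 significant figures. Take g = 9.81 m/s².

h ≈ 13.9 m

Inverting v = √(2gh) gives h = v² / 2g.
h = 16.5²/(2·9.81) = 272/19.62 = 13.9 m.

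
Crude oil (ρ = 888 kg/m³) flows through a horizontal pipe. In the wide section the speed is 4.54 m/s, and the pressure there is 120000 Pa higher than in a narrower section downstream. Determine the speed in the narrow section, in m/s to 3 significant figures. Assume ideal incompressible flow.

v₂ ≈ 17.1 m/s

Along the level pipe P + ½ρv² is conserved, hence v₂² = v₁² + 2(P₁ − P₂)/ρ.
v₂ = √(4.54² + 2·120000/888) = √(20.6 + 270) = 17.1 m/s.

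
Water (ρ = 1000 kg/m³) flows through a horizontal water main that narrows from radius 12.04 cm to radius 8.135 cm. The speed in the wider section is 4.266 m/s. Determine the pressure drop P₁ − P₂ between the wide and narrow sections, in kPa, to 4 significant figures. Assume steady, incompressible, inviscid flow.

The volume flow rate is constant, so v₂ = (A₁/A₂)v₁ = (455.4/207.9)·4.266 = 9.345 m/s.
The pipe is horizontal, so Bernoulli reduces to P₁ + ½ρv₁² = P₂ + ½ρv₂².
P₁ − P₂ = ½·1000·(9.345² − 4.266²) = ½·1000·69.12 = 34560 Pa.

ΔP ≈ 34.56 kPa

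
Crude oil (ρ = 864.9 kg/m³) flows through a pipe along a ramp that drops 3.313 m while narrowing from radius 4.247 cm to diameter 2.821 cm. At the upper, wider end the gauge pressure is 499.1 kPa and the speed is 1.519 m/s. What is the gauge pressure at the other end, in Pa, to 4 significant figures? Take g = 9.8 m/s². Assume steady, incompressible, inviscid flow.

P₂ ≈ 446200 Pa

By continuity, v₂ = v₁·A₁/A₂ = 1.519·(56.66/6.250) = 13.77 m/s.
Applying Bernoulli between the two ends and solving for P₂: P₂ = P₁ + ½ρ(v₁² − v₂²) − ρgΔh.
P₂ = 499100 + ½·864.9·(1.519² − 13.77²) − 864.9·9.8·(−3.313) = 499100 + (-81020) − (-28080) = 446200 Pa.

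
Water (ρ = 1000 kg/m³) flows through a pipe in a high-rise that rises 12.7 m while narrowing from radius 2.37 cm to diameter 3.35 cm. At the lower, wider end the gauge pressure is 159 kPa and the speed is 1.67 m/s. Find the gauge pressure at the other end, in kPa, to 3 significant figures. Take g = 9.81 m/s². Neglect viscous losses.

P₂ = 30.2 kPa

Continuity gives A₁v₁ = A₂v₂, so v₂ = (17.6 cm²)/(8.81 cm²) × 1.67 m/s = 3.34 m/s.
Energy conservation along the streamline gives P₂ = P₁ − ½ρ(v₂² − v₁²) − ρg(h₂ − h₁).
P₂ = 159000 + ½·1000·(1.67² − 3.34²) − 1000·9.81·(+12.7) = 159000 + (-4190) − (125000) = 30200 Pa.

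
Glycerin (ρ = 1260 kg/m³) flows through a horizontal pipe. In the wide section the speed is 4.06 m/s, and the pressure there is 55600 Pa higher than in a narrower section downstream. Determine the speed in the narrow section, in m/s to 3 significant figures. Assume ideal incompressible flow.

v₂ ≈ 10.2 m/s

Horizontal Bernoulli: P₁ + ½ρv₁² = P₂ + ½ρv₂², so v₂² = v₁² + 2(P₁ − P₂)/ρ.
v₂ = √(4.06² + 2·55600/1260) = √(16.5 + 88.3) = 10.2 m/s.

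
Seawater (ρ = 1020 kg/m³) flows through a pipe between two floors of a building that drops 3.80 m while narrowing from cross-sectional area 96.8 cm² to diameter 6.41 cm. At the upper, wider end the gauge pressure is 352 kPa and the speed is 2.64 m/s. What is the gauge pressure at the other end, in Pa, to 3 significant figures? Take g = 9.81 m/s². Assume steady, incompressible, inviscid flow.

By continuity, v₂ = v₁·A₁/A₂ = 2.64·(96.8/32.3) = 7.92 m/s.
Bernoulli: P₁ + ½ρv₁² + ρg h₁ = P₂ + ½ρv₂² + ρg h₂, so P₂ = P₁ + ½ρ(v₁² − v₂²) − ρg(h₂ − h₁).
P₂ = 352000 + ½·1020·(2.64² − 7.92²) − 1020·9.81·(−3.80) = 352000 + (-28400) − (-38000) = 362000 Pa.

P₂ ≈ 362000 Pa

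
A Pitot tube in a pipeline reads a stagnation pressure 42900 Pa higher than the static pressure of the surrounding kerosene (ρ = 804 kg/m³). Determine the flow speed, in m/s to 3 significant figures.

v ≈ 10.3 m/s

The dynamic pressure equals the rise in static pressure at the stagnation point: ΔP = ½ρv².
v = √(2ΔP/ρ) = √(2·42900/804) = 10.3 m/s.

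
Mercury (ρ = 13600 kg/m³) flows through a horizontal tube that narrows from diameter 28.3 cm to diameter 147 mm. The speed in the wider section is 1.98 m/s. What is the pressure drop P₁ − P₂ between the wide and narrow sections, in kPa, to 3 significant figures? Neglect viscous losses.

By continuity, v₂ = v₁·A₁/A₂ = 1.98·(629/170) = 7.34 m/s.
The pipe is horizontal, so Bernoulli reduces to P₁ + ½ρv₁² = P₂ + ½ρv₂².
P₁ − P₂ = ½·13600·(7.34² − 1.98²) = ½·13600·49.9 = 340000 Pa.

340 kPa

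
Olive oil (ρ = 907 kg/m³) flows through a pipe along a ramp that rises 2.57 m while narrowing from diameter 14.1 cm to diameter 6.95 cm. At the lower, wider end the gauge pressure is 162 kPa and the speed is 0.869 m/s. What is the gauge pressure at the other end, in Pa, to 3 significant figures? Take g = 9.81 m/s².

P₂ = 134000 Pa

By continuity, v₂ = v₁·A₁/A₂ = 0.869·(156/37.9) = 3.58 m/s.
Applying Bernoulli between the two ends and solving for P₂: P₂ = P₁ + ½ρ(v₁² − v₂²) − ρgΔh.
P₂ = 162000 + ½·907·(0.869² − 3.58²) − 907·9.81·(+2.57) = 162000 + (-5460) − (22900) = 134000 Pa.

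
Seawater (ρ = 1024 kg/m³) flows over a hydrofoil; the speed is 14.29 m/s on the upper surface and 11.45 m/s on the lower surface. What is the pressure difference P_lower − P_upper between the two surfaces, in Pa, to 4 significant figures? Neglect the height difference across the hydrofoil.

Bernoulli (same height): P_lower − P_upper = ½ρ(v_upper² − v_lower²).
ΔP = ½·1024·(14.29² − 11.45²) = 37430 Pa.

37430 Pa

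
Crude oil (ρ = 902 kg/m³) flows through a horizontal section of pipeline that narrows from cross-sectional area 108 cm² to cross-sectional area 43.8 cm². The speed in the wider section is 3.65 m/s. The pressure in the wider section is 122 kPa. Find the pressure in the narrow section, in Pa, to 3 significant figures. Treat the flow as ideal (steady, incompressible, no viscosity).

P₂ ≈ 91500 Pa

Continuity gives A₁v₁ = A₂v₂, so v₂ = (108 cm²)/(43.8 cm²) × 3.65 m/s = 9.00 m/s.
The pipe is horizontal, so Bernoulli reduces to P₁ + ½ρv₁² = P₂ + ½ρv₂².
P₂ = P₁ − ½ρ(v₂² − v₁²) = 122000 − ½·902·(9.00² − 3.65²) = 122000 − 30500 = 91500 Pa.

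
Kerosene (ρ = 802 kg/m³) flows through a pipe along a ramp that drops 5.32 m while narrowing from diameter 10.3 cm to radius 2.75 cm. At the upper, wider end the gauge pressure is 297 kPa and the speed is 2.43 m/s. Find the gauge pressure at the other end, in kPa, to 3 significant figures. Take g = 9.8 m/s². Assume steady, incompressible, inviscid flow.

Mass conservation (A₁v₁ = A₂v₂) gives v₂ = 2.43 × 83.3/23.8 = 8.52 m/s.
Energy conservation along the streamline gives P₂ = P₁ − ½ρ(v₂² − v₁²) − ρg(h₂ − h₁).
P₂ = 297000 + ½·802·(2.43² − 8.52²) − 802·9.8·(−5.32) = 297000 + (-26800) − (-41800) = 312000 Pa.

P₂ = 312 kPa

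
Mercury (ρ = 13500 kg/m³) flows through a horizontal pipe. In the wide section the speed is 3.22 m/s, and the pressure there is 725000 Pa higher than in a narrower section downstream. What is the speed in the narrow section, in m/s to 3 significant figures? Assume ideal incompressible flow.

v₂ = 10.9 m/s

Along the level pipe P + ½ρv² is conserved, hence v₂² = v₁² + 2(P₁ − P₂)/ρ.
v₂ = √(3.22² + 2·725000/13500) = √(10.4 + 107) = 10.9 m/s.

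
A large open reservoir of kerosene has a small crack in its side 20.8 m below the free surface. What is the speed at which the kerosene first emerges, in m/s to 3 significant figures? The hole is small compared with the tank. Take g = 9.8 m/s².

v ≈ 20.2 m/s

Torricelli's result v = √(2gh) gives v = √(2·9.8·20.8) = 20.2 m/s.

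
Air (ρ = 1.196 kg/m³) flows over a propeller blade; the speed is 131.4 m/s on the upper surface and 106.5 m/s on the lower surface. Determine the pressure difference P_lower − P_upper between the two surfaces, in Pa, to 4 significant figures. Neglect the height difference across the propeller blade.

ΔP = 3542 Pa

The pressure is lower where the speed is higher: ΔP = ½ρ(v_up² − v_low²).
ΔP = ½·1.196·(131.4² − 106.5²) = 3542 Pa.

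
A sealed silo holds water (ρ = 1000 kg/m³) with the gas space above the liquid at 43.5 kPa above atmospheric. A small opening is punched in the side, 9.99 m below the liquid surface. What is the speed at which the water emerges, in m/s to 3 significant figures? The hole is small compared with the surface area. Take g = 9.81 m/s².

Take point 1 at the surface (v₁ ≈ 0) and point 2 at the hole (at atmospheric pressure). Bernoulli: P₁ + ρg h = P_atm + ½ρv₂².
With P₁ − P_atm = 43500 Pa, v₂ = √(2gh + 2ΔP/ρ) = √(2·9.81·9.99 + 2·43500/1000) = 16.8 m/s.

v ≈ 16.8 m/s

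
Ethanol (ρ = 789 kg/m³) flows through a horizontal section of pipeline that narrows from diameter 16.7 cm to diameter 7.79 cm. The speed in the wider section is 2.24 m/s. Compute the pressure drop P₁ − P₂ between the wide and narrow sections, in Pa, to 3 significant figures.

Mass conservation (A₁v₁ = A₂v₂) gives v₂ = 2.24 × 219/47.7 = 10.3 m/s.
With no height change, Bernoulli's equation is P₁ + ½ρv₁² = P₂ + ½ρv₂².
P₁ − P₂ = ½·789·(10.3² − 2.24²) = ½·789·101 = 39800 Pa.

39800 Pa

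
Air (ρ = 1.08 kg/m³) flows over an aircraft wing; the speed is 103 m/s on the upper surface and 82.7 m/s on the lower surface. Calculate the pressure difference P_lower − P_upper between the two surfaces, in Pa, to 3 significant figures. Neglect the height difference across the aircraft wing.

2040 Pa

With negligible Δh, P + ½ρv² is constant, so P_low − P_up = ½ρ(v_up² − v_low²).
ΔP = ½·1.08·(103² − 82.7²) = 2040 Pa.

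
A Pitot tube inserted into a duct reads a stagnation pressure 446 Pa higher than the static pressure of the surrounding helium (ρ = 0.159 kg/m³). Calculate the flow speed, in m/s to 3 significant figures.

The dynamic pressure equals the rise in static pressure at the stagnation point: ΔP = ½ρv².
v = √(2ΔP/ρ) = √(2·446/0.159) = 74.9 m/s.

v = 74.9 m/s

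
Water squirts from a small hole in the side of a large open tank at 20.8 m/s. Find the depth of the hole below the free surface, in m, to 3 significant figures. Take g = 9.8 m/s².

22.1 m

Torricelli: v = √(2gh), so h = v²/(2g).
h = 20.8²/(2·9.8) = 433/19.60 = 22.1 m.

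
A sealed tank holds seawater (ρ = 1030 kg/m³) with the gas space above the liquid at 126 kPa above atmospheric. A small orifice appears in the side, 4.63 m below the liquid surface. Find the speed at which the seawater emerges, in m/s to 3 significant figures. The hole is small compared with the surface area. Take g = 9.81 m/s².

Take point 1 at the surface (v₁ ≈ 0) and point 2 at the hole (at atmospheric pressure). Bernoulli: P₁ + ρg h = P_atm + ½ρv₂².
With P₁ − P_atm = 126000 Pa, v₂ = √(2gh + 2ΔP/ρ) = √(2·9.81·4.63 + 2·126000/1030) = 18.3 m/s.

v ≈ 18.3 m/s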